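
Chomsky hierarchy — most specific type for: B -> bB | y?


Right-linear: every RHS is a terminal or a terminal followed by one nonterminal
Classification: Type 3 (Regular)


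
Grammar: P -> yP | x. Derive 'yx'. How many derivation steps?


Derivation: P => yP => yx
Steps: 2


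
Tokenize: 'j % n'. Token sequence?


Scan left to right, longest-match per lexeme
Tokens: ID(j), OP(%), ID(n)


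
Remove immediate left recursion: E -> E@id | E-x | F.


Left-recursive alternatives: E@id, E-x; non-recursive: F
Introduce E': E -> FE', E' -> @idE' | -xE' | ε


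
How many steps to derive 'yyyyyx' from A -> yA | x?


Derivation: A => yA => yyA => yyyA => yyyyA => yyyyyA => yyyyyx
Steps: 6


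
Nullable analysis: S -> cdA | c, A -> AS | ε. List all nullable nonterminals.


A nonterminal is nullable iff some alternative derives ε (directly, or every symbol in it is nullable)
Nullable: {A}


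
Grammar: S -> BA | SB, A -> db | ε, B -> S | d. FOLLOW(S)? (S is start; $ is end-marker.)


$ ∈ FOLLOW(S). For each A -> αBβ: add FIRST(β)\{ε} to FOLLOW(B); if β nullable, add FOLLOW(A).
FOLLOW(S) = {$, d}


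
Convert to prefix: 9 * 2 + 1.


left-to-right (same/higher precedence on left): tree is (+ (* 9 2) 1)
Prefix: + * 9 2 1


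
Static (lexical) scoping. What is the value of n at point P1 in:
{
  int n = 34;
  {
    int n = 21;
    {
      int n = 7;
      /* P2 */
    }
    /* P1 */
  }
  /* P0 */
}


n declared in the same block as P1
n = 21


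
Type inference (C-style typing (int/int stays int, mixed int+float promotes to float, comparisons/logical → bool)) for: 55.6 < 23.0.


Operand types: float < float
Rule: comparison yields bool
Result type: bool


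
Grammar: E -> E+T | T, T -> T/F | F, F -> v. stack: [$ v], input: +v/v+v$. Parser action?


'v' on top is the handle for F -> v
Action: reduce (F -> v)


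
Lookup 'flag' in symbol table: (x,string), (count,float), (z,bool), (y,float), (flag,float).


Lookup 'flag' → type float


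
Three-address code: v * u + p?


Break into single-operator statements:
t1 = v * u
t2 = t1 + p


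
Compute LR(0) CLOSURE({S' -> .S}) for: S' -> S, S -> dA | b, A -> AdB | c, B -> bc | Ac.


Start: S' -> .S
For each item with dot before a nonterminal B, add B -> .γ for every B-production
Closure: [S' -> .S, S -> .dA, S -> .b]


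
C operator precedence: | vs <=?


'<=' is relational (level 7); '|' is bitwise OR (level 3)
Higher level binds tighter
'<=' has higher precedence than '|'


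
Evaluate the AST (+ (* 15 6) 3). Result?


Evaluate inner: (* 15 6) = 90
Evaluate root: (+ 90 3) = 93
Result: 93


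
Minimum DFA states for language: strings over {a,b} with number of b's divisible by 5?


Track (count of b) mod 5: states 0..4, accept at 0
Minimal DFA: 5 states


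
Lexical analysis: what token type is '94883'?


Pattern: digits only
Type: INTEGER_LITERAL


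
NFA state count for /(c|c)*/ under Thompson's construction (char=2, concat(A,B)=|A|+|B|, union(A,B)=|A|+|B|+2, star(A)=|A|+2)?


Syntax tree has 2 char leaf(s), 1 union(s), 1 star(s)
chars contribute 2×2 = 4; each union adds +2; each star adds +2
Total: 4 + 2 + 2 = 8 states


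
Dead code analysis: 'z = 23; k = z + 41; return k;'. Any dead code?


z is read by k's definition; k is returned
No dead code


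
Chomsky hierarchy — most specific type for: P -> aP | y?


Right-linear: every RHS is a terminal or a terminal followed by one nonterminal
Classification: Type 3 (Regular)


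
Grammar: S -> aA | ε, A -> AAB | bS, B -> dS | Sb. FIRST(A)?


Per alternative of A: FIRST(AAB) = {b}; FIRST(bS) = {b}
FIRST(A) = {b}


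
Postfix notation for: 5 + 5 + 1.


Left to right (same or higher precedence on left)
Postfix: 5 5 + 1 +


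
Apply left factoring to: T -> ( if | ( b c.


Common prefix: '('
Factored: T -> ( T', T' -> if | b c


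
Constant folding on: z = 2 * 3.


2 * 3 = 6 at compile time
Optimized: z = 6


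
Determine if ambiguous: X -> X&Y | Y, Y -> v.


precedence layered via separate nonterminal Y: deterministic
Unambiguous


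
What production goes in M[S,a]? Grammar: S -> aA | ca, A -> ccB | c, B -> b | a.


For [S, a]: 'a' ∈ FIRST(aA)
Entry: S -> aA


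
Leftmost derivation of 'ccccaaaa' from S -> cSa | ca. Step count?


Derivation: S => cSa => ccSaa => cccSaaa => ccccaaaa
Steps: 4


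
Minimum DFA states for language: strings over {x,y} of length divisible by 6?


Track length mod 6: states 0..5, accept at 0
Minimal DFA: 6 states


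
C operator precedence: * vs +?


'*' is multiplicative (level 10); '+' is additive (level 9)
Higher level binds tighter
'*' has higher precedence than '+'


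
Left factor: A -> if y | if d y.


Common prefix: 'if'
Factored: A -> if A', A' -> y | d y


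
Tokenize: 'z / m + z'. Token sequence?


Scan left to right, longest-match per lexeme
Tokens: ID(z), OP(/), ID(m), OP(+), ID(z)


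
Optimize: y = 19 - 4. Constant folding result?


19 - 4 = 15 at compile time
Optimized: y = 15


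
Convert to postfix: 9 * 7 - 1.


Left to right (same or higher precedence on left)
Postfix: 9 7 * 1 -


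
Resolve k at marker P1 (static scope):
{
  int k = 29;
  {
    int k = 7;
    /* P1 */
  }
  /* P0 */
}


k declared in the same block as P1
k = 7


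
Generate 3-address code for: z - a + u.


Break into single-operator statements:
t1 = z - a
t2 = t1 + u


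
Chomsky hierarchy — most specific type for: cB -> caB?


LHS has context (more than one symbol) and |LHS| ≤ |RHS|
Classification: Type 1 (Context-Sensitive)


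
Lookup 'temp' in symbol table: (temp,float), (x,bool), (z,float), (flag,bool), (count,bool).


Lookup 'temp' → type float


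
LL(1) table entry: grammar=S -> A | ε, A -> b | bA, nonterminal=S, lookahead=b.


For [S, b]: 'b' ∈ FIRST(A)
Entry: S -> A


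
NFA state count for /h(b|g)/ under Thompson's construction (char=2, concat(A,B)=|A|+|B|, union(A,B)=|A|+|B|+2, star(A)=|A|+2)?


Syntax tree has 3 char leaf(s), 1 union(s), 0 star(s)
chars contribute 3×2 = 6; each union adds +2; each star adds +2
Total: 6 + 2 + 0 = 8 states


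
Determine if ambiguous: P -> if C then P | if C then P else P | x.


dangling else: 'if C then if C then x else x' parses two ways
Ambiguous


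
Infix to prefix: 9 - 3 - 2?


left-to-right (same/higher precedence on left): tree is (- (- 9 3) 2)
Prefix: - - 9 3 2


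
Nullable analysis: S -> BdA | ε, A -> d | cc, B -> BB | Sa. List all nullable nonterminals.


A nonterminal is nullable iff some alternative derives ε (directly, or every symbol in it is nullable)
Nullable: {S}


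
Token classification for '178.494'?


Pattern: digits with a decimal point
Type: FLOAT_LITERAL


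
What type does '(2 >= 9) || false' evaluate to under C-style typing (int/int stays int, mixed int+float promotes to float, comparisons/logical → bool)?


Operand types: bool || bool
Rule: logical operators take bool operands and yield bool
Result type: bool


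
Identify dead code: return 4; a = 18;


statement follows a return and is unreachable
Dead: 'a = 18'


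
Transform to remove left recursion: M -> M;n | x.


Left-recursive alternatives: M;n; non-recursive: x
Introduce M': M -> xM', M' -> ;nM' | ε


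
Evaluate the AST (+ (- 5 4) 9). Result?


Evaluate inner: (- 5 4) = 1
Evaluate root: (+ 1 9) = 10
Result: 10


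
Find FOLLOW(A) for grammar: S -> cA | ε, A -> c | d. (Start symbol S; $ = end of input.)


$ ∈ FOLLOW(S). For each A -> αBβ: add FIRST(β)\{ε} to FOLLOW(B); if β nullable, add FOLLOW(A).
FOLLOW(A) = {$}


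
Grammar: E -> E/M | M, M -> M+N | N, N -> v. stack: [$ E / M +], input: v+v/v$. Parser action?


no handle; shift 'v'
Action: shift


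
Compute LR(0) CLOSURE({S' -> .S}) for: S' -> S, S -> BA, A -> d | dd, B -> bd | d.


Start: S' -> .S
For each item with dot before a nonterminal B, add B -> .γ for every B-production
Closure: [S' -> .S, S -> .BA, B -> .bd, B -> .d]


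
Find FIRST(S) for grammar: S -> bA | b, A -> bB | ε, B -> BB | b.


Per alternative of S: FIRST(bA) = {b}; FIRST(b) = {b}
FIRST(S) = {b}


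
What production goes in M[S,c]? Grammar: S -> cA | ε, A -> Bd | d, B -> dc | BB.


For [S, c]: 'c' ∈ FIRST(cA)
Entry: S -> cA


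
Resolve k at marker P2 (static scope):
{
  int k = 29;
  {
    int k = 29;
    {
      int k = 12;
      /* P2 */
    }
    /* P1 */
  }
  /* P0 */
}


k declared in the same block as P2
k = 12


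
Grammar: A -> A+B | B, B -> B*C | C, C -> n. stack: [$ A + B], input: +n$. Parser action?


handle 'A+B' on top; lookahead ∈ FOLLOW(A) = {+, $}
Action: reduce (A -> A+B)


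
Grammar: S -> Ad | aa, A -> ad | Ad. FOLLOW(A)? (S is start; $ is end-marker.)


$ ∈ FOLLOW(S). For each A -> αBβ: add FIRST(β)\{ε} to FOLLOW(B); if β nullable, add FOLLOW(A).
FOLLOW(A) = {d}


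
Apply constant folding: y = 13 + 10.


13 + 10 = 23 at compile time
Optimized: y = 23


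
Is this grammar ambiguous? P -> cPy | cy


balanced c^n…y^n: each string has a unique parse
Unambiguous


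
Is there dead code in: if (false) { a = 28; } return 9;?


condition is constant false, so the whole block is unreachable
Dead: 'if (false) { a = 28; }'


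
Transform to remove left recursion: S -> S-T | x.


Left-recursive alternatives: S-T; non-recursive: x
Introduce S': S -> xS', S' -> -TS' | ε


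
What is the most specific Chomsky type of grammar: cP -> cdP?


LHS has context (more than one symbol) and |LHS| ≤ |RHS|
Classification: Type 1 (Context-Sensitive)


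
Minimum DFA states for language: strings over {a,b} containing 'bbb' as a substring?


KMP-style automaton: 3 progress states + 1 absorbing accept = 4
Minimal DFA: 4 states


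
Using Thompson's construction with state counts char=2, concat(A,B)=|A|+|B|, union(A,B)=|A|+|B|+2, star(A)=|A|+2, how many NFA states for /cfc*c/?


Syntax tree has 4 char leaf(s), 0 union(s), 1 star(s)
chars contribute 4×2 = 8; each union adds +2; each star adds +2
Total: 8 + 0 + 2 = 10 states


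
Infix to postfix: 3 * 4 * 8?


Left to right (same or higher precedence on left)
Postfix: 3 4 * 8 *


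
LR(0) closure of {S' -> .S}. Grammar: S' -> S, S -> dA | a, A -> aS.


Start: S' -> .S
For each item with dot before a nonterminal B, add B -> .γ for every B-production
Closure: [S' -> .S, S -> .dA, S -> .a]


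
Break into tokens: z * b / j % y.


Scan left to right, longest-match per lexeme
Tokens: ID(z), OP(*), ID(b), OP(/), ID(j), OP(%), ID(y)


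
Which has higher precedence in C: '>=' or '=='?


'>=' is relational (level 7); '==' is equality (level 6)
Higher level binds tighter
'>=' has higher precedence than '=='


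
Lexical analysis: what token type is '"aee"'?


Pattern: double-quoted sequence
Type: STRING_LITERAL


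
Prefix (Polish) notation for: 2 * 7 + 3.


left-to-right (same/higher precedence on left): tree is (+ (* 2 7) 3)
Prefix: + * 2 7 3


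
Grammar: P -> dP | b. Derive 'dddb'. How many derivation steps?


Derivation: P => dP => ddP => dddP => dddb
Steps: 4


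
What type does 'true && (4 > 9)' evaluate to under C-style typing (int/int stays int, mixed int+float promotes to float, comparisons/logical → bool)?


Operand types: bool && bool
Rule: logical operators take bool operands and yield bool
Result type: bool


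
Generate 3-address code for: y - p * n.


Break into single-operator statements:
t1 = p * n
t2 = y - t1


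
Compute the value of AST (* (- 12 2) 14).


Evaluate inner: (- 12 2) = 10
Evaluate root: (* 10 14) = 140
Result: 140


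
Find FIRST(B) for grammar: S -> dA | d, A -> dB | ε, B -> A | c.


Per alternative of B: FIRST(A) = {d, ε}; FIRST(c) = {c}
FIRST(B) = {c, d, ε}


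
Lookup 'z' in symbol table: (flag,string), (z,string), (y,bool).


Lookup 'z' → type string


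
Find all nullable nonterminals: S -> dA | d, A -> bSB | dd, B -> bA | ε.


A nonterminal is nullable iff some alternative derives ε (directly, or every symbol in it is nullable)
Nullable: {B}


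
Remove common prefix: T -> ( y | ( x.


Common prefix: '('
Factored: T -> ( T', T' -> y | x


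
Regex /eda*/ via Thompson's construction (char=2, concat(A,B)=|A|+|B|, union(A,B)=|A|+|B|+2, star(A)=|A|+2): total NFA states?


Syntax tree has 3 char leaf(s), 0 union(s), 1 star(s)
chars contribute 3×2 = 6; each union adds +2; each star adds +2
Total: 6 + 0 + 2 = 8 states


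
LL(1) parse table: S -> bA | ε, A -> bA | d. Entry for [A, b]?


For [A, b]: 'b' ∈ FIRST(bA)
Entry: A -> bA


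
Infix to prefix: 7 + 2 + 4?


left-to-right (same/higher precedence on left): tree is (+ (+ 7 2) 4)
Prefix: + + 7 2 4


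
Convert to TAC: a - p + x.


Break into single-operator statements:
t1 = a - p
t2 = t1 + x


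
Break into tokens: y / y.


Scan left to right, longest-match per lexeme
Tokens: ID(y), OP(/), ID(y)


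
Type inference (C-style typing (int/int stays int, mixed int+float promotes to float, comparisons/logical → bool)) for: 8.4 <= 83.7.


Operand types: float <= float
Rule: comparison yields bool
Result type: bool


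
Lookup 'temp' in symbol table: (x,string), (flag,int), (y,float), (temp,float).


Lookup 'temp' → type float


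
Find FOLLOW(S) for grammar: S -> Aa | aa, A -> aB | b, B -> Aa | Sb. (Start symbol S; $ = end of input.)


$ ∈ FOLLOW(S). For each A -> αBβ: add FIRST(β)\{ε} to FOLLOW(B); if β nullable, add FOLLOW(A).
FOLLOW(S) = {$, b}


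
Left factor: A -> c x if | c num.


Common prefix: 'c'
Factored: A -> c A', A' -> x if | num


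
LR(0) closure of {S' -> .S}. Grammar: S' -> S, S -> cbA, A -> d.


Start: S' -> .S
For each item with dot before a nonterminal B, add B -> .γ for every B-production
Closure: [S' -> .S, S -> .cbA]


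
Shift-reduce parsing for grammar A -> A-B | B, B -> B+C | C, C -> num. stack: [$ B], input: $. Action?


lookahead ∉ {+} so B won't extend; reduce A -> B
Action: reduce (A -> B)


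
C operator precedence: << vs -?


'-' is additive (level 9); '<<' is shift (level 8)
Higher level binds tighter
'-' has higher precedence than '<<'


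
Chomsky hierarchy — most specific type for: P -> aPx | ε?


Single nonterminal LHS, but a^n x^n is not regular
Classification: Type 2 (Context-Free)


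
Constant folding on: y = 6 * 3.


6 * 3 = 18 at compile time
Optimized: y = 18


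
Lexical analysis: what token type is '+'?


Pattern: operator symbol
Type: OPERATOR


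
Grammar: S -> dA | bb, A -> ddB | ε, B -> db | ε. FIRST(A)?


Per alternative of A: FIRST(ddB) = {d}; FIRST(ε) = {ε}
FIRST(A) = {d, ε}


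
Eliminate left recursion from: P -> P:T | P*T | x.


Left-recursive alternatives: P:T, P*T; non-recursive: x
Introduce P': P -> xP', P' -> :TP' | *TP' | ε


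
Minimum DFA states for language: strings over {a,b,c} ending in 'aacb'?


Track the longest suffix of input matching a prefix of 'aacb': 5 classes (prefixes of length 0..4)
Minimal DFA: 5 states


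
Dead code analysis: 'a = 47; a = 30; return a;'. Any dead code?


first assignment to a is overwritten before any read
Dead: 'a = 47'


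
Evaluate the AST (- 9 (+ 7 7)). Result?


Evaluate inner: (+ 7 7) = 14
Evaluate root: (- 9 14) = -5
Result: -5


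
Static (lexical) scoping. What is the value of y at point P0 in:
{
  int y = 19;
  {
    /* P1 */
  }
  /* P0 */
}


y declared in the same block as P0
y = 19


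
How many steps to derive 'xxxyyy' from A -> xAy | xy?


Derivation: A => xAy => xxAyy => xxxyyy
Steps: 3


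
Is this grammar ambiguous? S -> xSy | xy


balanced x^n…y^n: each string has a unique parse
Unambiguous


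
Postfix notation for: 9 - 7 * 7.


* has higher precedence, evaluate 7*7 first
Postfix: 9 7 7 * -


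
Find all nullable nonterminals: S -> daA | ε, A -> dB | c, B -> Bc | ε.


A nonterminal is nullable iff some alternative derives ε (directly, or every symbol in it is nullable)
Nullable: {B, S}


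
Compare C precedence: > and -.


'-' is additive (level 9); '>' is relational (level 7)
Higher level binds tighter
'-' has higher precedence than '>'


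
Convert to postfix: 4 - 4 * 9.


* has higher precedence, evaluate 4*9 first
Postfix: 4 4 9 * -


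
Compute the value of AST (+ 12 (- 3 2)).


Evaluate inner: (- 3 2) = 1
Evaluate root: (+ 12 1) = 13
Result: 13


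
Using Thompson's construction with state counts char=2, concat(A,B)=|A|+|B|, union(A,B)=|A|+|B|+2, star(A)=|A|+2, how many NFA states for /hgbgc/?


Syntax tree has 5 char leaf(s), 0 union(s), 0 star(s)
chars contribute 5×2 = 10; each union adds +2; each star adds +2
Total: 10 + 0 + 0 = 10 states


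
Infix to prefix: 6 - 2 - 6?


left-to-right (same/higher precedence on left): tree is (- (- 6 2) 6)
Prefix: - - 6 2 6


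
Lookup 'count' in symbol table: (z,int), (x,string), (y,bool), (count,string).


Lookup 'count' → type string


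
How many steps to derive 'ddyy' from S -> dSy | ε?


Derivation: S => dSy => ddSyy => ddyy
Steps: 3


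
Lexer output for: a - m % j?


Scan left to right, longest-match per lexeme
Tokens: ID(a), OP(-), ID(m), OP(%), ID(j)


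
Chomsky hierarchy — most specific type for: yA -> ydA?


LHS has context (more than one symbol) and |LHS| ≤ |RHS|
Classification: Type 1 (Context-Sensitive)


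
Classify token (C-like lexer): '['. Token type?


Pattern: delimiter/punctuation
Type: PUNCTUATION


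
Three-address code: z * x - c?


Break into single-operator statements:
t1 = z * x
t2 = t1 - c


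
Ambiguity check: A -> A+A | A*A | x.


'x+x*x' has two parse trees (no precedence encoded between + and *)
Ambiguous


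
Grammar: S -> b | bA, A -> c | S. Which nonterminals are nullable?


A nonterminal is nullable iff some alternative derives ε (directly, or every symbol in it is nullable)
Nullable: {}


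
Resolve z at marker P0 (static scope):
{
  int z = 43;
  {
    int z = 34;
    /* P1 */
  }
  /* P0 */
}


z declared in the same block as P0
z = 43


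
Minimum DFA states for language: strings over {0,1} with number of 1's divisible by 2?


Track (count of 1) mod 2: states 0..1, accept at 0
Minimal DFA: 2 states


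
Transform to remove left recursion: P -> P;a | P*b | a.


Left-recursive alternatives: P;a, P*b; non-recursive: a
Introduce P': P -> aP', P' -> ;aP' | *bP' | ε


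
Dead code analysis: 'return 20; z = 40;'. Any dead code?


statement follows a return and is unreachable
Dead: 'z = 40'


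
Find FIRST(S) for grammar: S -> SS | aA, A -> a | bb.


Per alternative of S: FIRST(SS) = {a}; FIRST(aA) = {a}
FIRST(S) = {a}


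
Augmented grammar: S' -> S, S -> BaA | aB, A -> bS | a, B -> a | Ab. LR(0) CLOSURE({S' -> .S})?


Start: S' -> .S
For each item with dot before a nonterminal B, add B -> .γ for every B-production
Closure: [S' -> .S, S -> .BaA, S -> .aB, B -> .a, B -> .Ab, A -> .bS, A -> .a]


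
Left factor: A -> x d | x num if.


Common prefix: 'x'
Factored: A -> x A', A' -> d | num if


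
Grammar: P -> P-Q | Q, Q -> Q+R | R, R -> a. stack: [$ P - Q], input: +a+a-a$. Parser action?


'+' can extend Q; shift to build Q -> Q+R
Action: shift


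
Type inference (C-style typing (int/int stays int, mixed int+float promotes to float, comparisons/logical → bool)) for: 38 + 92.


Operand types: int + int
Rule: mixed int/float promotes to float; int/int stays int
Result type: int


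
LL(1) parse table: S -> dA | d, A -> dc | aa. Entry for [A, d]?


For [A, d]: 'd' ∈ FIRST(dc)
Entry: A -> dc


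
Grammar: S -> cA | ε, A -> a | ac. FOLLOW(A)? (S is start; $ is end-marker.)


$ ∈ FOLLOW(S). For each A -> αBβ: add FIRST(β)\{ε} to FOLLOW(B); if β nullable, add FOLLOW(A).
FOLLOW(A) = {$}


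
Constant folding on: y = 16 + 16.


16 + 16 = 32 at compile time
Optimized: y = 32


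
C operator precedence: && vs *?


'*' is multiplicative (level 10); '&&' is logical AND (level 2)
Higher level binds tighter
'*' has higher precedence than '&&'


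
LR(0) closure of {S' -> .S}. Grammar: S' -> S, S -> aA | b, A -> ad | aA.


Start: S' -> .S
For each item with dot before a nonterminal B, add B -> .γ for every B-production
Closure: [S' -> .S, S -> .aA, S -> .b]


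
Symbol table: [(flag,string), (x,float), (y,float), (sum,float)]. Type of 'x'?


Lookup 'x' → type float


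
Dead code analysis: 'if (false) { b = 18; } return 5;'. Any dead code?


condition is constant false, so the whole block is unreachable
Dead: 'if (false) { b = 18; }'


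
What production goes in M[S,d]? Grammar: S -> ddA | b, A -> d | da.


For [S, d]: 'd' ∈ FIRST(ddA)
Entry: S -> ddA


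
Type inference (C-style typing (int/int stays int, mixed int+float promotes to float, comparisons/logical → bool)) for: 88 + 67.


Operand types: int + int
Rule: mixed int/float promotes to float; int/int stays int
Result type: int


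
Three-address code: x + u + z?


Break into single-operator statements:
t1 = x + u
t2 = t1 + z


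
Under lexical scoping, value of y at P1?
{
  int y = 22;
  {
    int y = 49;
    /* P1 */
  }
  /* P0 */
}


y declared in the same block as P1
y = 49


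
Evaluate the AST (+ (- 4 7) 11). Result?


Evaluate inner: (- 4 7) = -3
Evaluate root: (+ -3 11) = 8
Result: 8


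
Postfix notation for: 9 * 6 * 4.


Left to right (same or higher precedence on left)
Postfix: 9 6 * 4 *


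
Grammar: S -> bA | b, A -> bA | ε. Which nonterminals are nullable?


A nonterminal is nullable iff some alternative derives ε (directly, or every symbol in it is nullable)
Nullable: {A}


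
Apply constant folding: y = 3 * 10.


3 * 10 = 30 at compile time
Optimized: y = 30


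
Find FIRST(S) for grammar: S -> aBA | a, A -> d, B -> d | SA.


Per alternative of S: FIRST(aBA) = {a}; FIRST(a) = {a}
FIRST(S) = {a}


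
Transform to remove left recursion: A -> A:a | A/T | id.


Left-recursive alternatives: A:a, A/T; non-recursive: id
Introduce A': A -> idA', A' -> :aA' | /TA' | ε


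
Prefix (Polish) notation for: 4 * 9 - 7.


left-to-right (same/higher precedence on left): tree is (- (* 4 9) 7)
Prefix: - * 4 9 7


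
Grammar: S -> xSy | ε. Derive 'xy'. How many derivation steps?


Derivation: S => xSy => xy
Steps: 2


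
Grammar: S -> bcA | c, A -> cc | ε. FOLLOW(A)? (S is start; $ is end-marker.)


$ ∈ FOLLOW(S). For each A -> αBβ: add FIRST(β)\{ε} to FOLLOW(B); if β nullable, add FOLLOW(A).
FOLLOW(A) = {$}


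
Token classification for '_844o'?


Pattern: letter/underscore followed by alphanumerics, not a keyword
Type: IDENTIFIER


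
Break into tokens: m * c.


Scan left to right, longest-match per lexeme
Tokens: ID(m), OP(*), ID(c)


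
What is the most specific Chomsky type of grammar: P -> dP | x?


Right-linear: every RHS is a terminal or a terminal followed by one nonterminal
Classification: Type 3 (Regular)


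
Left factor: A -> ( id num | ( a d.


Common prefix: '('
Factored: A -> ( A', A' -> id num | a d


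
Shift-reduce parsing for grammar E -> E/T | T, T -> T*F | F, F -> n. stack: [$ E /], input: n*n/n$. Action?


no handle ('E/' is not any RHS); shift 'n'
Action: shift


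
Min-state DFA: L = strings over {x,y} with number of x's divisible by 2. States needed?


Track (count of x) mod 2: states 0..1, accept at 0
Minimal DFA: 2 states


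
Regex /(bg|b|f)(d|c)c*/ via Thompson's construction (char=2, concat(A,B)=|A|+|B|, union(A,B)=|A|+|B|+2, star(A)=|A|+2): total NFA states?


Syntax tree has 7 char leaf(s), 3 union(s), 1 star(s)
chars contribute 7×2 = 14; each union adds +2; each star adds +2
Total: 14 + 6 + 2 = 22 states


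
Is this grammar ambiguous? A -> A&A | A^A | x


'x&x^x' has two parse trees (no precedence encoded between & and ^)
Ambiguous


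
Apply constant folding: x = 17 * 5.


17 * 5 = 85 at compile time
Optimized: x = 85


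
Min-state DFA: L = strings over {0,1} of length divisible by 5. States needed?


Track length mod 5: states 0..4, accept at 0
Minimal DFA: 5 states


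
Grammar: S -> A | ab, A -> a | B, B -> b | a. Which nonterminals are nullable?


A nonterminal is nullable iff some alternative derives ε (directly, or every symbol in it is nullable)
Nullable: {}


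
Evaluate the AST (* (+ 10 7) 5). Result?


Evaluate inner: (+ 10 7) = 17
Evaluate root: (* 17 5) = 85
Result: 85


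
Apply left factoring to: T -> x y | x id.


Common prefix: 'x'
Factored: T -> x T', T' -> y | id


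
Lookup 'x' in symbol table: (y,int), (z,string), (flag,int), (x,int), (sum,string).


Lookup 'x' → type int


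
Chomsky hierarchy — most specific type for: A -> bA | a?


Right-linear: every RHS is a terminal or a terminal followed by one nonterminal
Classification: Type 3 (Regular)


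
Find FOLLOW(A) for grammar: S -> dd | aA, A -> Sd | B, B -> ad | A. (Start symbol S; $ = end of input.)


$ ∈ FOLLOW(S). For each A -> αBβ: add FIRST(β)\{ε} to FOLLOW(B); if β nullable, add FOLLOW(A).
FOLLOW(A) = {$, d}


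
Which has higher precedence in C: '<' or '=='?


'<' is relational (level 7); '==' is equality (level 6)
Higher level binds tighter
'<' has higher precedence than '=='


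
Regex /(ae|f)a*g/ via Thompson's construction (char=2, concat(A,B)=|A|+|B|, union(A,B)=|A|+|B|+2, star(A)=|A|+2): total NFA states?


Syntax tree has 5 char leaf(s), 1 union(s), 1 star(s)
chars contribute 5×2 = 10; each union adds +2; each star adds +2
Total: 10 + 2 + 2 = 14 states


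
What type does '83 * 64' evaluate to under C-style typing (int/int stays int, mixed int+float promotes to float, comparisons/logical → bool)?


Operand types: int * int
Rule: mixed int/float promotes to float; int/int stays int
Result type: int


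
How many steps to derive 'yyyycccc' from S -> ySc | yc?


Derivation: S => ySc => yyScc => yyySccc => yyyycccc
Steps: 4


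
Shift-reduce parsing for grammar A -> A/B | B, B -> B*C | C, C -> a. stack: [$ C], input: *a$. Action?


'C' (not preceded by B*) is the handle for B -> C
Action: reduce (B -> C)


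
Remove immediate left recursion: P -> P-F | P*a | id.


Left-recursive alternatives: P-F, P*a; non-recursive: id
Introduce P': P -> idP', P' -> -FP' | *aP' | ε


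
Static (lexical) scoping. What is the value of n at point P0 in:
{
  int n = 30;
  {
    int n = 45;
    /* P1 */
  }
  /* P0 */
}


n declared in the same block as P0
n = 30


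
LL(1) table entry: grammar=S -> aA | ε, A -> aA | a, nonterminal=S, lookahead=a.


For [S, a]: 'a' ∈ FIRST(aA)
Entry: S -> aA


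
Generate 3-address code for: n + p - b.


Break into single-operator statements:
t1 = n + p
t2 = t1 - b


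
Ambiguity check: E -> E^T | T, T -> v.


precedence layered via separate nonterminal T: deterministic
Unambiguous


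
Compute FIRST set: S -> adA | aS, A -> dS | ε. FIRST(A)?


Per alternative of A: FIRST(dS) = {d}; FIRST(ε) = {ε}
FIRST(A) = {d, ε}


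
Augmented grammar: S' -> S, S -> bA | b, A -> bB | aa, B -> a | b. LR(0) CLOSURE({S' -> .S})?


Start: S' -> .S
For each item with dot before a nonterminal B, add B -> .γ for every B-production
Closure: [S' -> .S, S -> .bA, S -> .b]


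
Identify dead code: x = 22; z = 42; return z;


x is assigned but never read
Dead: 'x = 22'


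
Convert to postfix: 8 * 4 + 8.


Left to right (same or higher precedence on left)
Postfix: 8 4 * 8 +


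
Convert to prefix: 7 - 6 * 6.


'*' binds tighter: tree is (- 7 (* 6 6))
Prefix: - 7 * 6 6


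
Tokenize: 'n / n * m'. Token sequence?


Scan left to right, longest-match per lexeme
Tokens: ID(n), OP(/), ID(n), OP(*), ID(m)


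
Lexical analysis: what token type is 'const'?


Pattern: reserved word
Type: KEYWORD


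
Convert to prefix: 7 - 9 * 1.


'*' binds tighter: tree is (- 7 (* 9 1))
Prefix: - 7 * 9 1


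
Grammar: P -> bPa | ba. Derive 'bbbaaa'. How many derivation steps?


Derivation: P => bPa => bbPaa => bbbaaa
Steps: 3


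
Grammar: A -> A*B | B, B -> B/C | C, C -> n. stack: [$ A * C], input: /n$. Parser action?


'C' (not preceded by B/) is the handle for B -> C
Action: reduce (B -> C)


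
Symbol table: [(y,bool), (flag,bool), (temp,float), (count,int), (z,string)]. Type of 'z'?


Lookup 'z' → type string


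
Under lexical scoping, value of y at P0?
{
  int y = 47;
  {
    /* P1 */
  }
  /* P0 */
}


y declared in the same block as P0
y = 47


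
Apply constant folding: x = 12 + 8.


12 + 8 = 20 at compile time
Optimized: x = 20


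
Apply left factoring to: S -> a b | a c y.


Common prefix: 'a'
Factored: S -> a S', S' -> b | c y


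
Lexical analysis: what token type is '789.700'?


Pattern: digits with a decimal point
Type: FLOAT_LITERAL


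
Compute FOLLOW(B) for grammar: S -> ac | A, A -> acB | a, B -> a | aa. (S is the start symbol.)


$ ∈ FOLLOW(S). For each A -> αBβ: add FIRST(β)\{ε} to FOLLOW(B); if β nullable, add FOLLOW(A).
FOLLOW(B) = {$}


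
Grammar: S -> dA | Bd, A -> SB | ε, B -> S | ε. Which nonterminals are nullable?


A nonterminal is nullable iff some alternative derives ε (directly, or every symbol in it is nullable)
Nullable: {A, B}


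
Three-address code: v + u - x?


Break into single-operator statements:
t1 = v + u
t2 = t1 - x


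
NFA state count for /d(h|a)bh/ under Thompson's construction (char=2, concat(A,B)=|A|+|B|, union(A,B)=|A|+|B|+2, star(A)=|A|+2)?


Syntax tree has 5 char leaf(s), 1 union(s), 0 star(s)
chars contribute 5×2 = 10; each union adds +2; each star adds +2
Total: 10 + 2 + 0 = 12 states


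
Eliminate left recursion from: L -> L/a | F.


Left-recursive alternatives: L/a; non-recursive: F
Introduce L': L -> FL', L' -> /aL' | ε


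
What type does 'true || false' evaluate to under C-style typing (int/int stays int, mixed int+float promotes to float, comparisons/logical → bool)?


Operand types: bool || bool
Rule: logical operators take bool operands and yield bool
Result type: bool


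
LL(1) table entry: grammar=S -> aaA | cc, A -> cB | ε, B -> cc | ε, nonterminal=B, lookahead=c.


For [B, c]: 'c' ∈ FIRST(cc)
Entry: B -> cc


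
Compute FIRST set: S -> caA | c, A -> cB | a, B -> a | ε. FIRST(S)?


Per alternative of S: FIRST(caA) = {c}; FIRST(c) = {c}
FIRST(S) = {c}


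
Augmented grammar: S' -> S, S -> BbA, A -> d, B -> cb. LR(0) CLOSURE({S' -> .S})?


Start: S' -> .S
For each item with dot before a nonterminal B, add B -> .γ for every B-production
Closure: [S' -> .S, S -> .BbA, B -> .cb]


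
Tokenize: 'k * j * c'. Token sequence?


Scan left to right, longest-match per lexeme
Tokens: ID(k), OP(*), ID(j), OP(*), ID(c)


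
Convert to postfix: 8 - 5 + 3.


Left to right (same or higher precedence on left)
Postfix: 8 5 - 3 +


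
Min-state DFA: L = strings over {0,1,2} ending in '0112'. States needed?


Track the longest suffix of input matching a prefix of '0112': 5 classes (prefixes of length 0..4)
Minimal DFA: 5 states


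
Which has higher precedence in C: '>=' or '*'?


'*' is multiplicative (level 10); '>=' is relational (level 7)
Higher level binds tighter
'*' has higher precedence than '>='


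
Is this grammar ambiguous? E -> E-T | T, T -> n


precedence layered via separate nonterminal T: deterministic
Unambiguous


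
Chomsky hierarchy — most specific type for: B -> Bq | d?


Left-linear: every RHS is a terminal or one nonterminal followed by a terminal
Classification: Type 3 (Regular)


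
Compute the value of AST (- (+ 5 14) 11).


Evaluate inner: (+ 5 14) = 19
Evaluate root: (- 19 11) = 8
Result: 8


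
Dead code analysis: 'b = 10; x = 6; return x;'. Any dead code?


b is assigned but never read
Dead: 'b = 10'


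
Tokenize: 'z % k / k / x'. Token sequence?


Scan left to right, longest-match per lexeme
Tokens: ID(z), OP(%), ID(k), OP(/), ID(k), OP(/), ID(x)


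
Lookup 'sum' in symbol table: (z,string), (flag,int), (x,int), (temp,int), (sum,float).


Lookup 'sum' → type float


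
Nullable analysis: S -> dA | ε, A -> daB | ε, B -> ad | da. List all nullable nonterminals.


A nonterminal is nullable iff some alternative derives ε (directly, or every symbol in it is nullable)
Nullable: {A, S}


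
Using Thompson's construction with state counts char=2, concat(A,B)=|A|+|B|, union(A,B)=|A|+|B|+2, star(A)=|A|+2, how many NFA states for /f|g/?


Syntax tree has 2 char leaf(s), 1 union(s), 0 star(s)
chars contribute 2×2 = 4; each union adds +2; each star adds +2
Total: 4 + 2 + 0 = 6 states


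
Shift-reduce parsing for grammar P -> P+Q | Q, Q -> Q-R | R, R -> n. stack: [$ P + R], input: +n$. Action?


'R' (not preceded by Q-) is the handle for Q -> R
Action: reduce (Q -> R)


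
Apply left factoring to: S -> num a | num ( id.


Common prefix: 'num'
Factored: S -> num S', S' -> a | ( id


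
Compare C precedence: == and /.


'/' is multiplicative (level 10); '==' is equality (level 6)
Higher level binds tighter
'/' has higher precedence than '=='


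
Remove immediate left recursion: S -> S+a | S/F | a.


Left-recursive alternatives: S+a, S/F; non-recursive: a
Introduce S': S -> aS', S' -> +aS' | /FS' | ε


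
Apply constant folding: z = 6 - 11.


6 - 11 = -5 at compile time
Optimized: z = -5


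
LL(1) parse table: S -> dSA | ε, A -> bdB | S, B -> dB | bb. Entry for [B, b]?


For [B, b]: 'b' ∈ FIRST(bb)
Entry: B -> bb


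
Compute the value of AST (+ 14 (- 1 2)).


Evaluate inner: (- 1 2) = -1
Evaluate root: (+ 14 -1) = 13
Result: 13


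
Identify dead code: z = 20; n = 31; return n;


z is assigned but never read
Dead: 'z = 20'


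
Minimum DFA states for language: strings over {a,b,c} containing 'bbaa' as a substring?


KMP-style automaton: 4 progress states + 1 absorbing accept = 5
Minimal DFA: 5 states


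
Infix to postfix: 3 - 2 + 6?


Left to right (same or higher precedence on left)
Postfix: 3 2 - 6 +


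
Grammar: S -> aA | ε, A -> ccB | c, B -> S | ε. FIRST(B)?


Per alternative of B: FIRST(S) = {a, ε}; FIRST(ε) = {ε}
FIRST(B) = {a, ε}


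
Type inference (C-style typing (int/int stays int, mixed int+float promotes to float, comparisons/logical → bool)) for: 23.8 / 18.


Operand types: float / int
Rule: mixed int/float promotes to float; int/int stays int
Result type: float


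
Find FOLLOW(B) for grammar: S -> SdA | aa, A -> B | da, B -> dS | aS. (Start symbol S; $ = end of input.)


$ ∈ FOLLOW(S). For each A -> αBβ: add FIRST(β)\{ε} to FOLLOW(B); if β nullable, add FOLLOW(A).
FOLLOW(B) = {$, d}


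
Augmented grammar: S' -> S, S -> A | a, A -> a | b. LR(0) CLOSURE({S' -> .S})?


Start: S' -> .S
For each item with dot before a nonterminal B, add B -> .γ for every B-production
Closure: [S' -> .S, S -> .A, S -> .a, A -> .a, A -> .b]


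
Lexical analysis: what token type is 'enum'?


Pattern: reserved word
Type: KEYWORD


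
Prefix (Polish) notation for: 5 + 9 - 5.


left-to-right (same/higher precedence on left): tree is (- (+ 5 9) 5)
Prefix: - + 5 9 5


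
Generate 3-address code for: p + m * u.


Break into single-operator statements:
t1 = m * u
t2 = p + t1


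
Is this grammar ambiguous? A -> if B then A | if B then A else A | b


dangling else: 'if B then if B then b else b' parses two ways
Ambiguous


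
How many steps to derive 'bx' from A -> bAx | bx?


Derivation: A => bx
Steps: 1


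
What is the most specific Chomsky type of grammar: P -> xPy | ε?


Single nonterminal LHS, but x^n y^n is not regular
Classification: Type 2 (Context-Free)


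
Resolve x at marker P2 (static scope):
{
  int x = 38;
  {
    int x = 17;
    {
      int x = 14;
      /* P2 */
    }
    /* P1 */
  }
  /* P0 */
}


x declared in the same block as P2
x = 14


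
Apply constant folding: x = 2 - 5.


2 - 5 = -3 at compile time
Optimized: x = -3


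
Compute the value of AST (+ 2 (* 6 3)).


Evaluate inner: (* 6 3) = 18
Evaluate root: (+ 2 18) = 20
Result: 20


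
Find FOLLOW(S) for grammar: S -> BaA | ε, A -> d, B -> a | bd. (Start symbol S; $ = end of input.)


$ ∈ FOLLOW(S). For each A -> αBβ: add FIRST(β)\{ε} to FOLLOW(B); if β nullable, add FOLLOW(A).
FOLLOW(S) = {$}


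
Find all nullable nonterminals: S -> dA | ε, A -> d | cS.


A nonterminal is nullable iff some alternative derives ε (directly, or every symbol in it is nullable)
Nullable: {S}


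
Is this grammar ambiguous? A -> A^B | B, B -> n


precedence layered via separate nonterminal B: deterministic
Unambiguous


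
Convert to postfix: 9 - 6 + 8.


Left to right (same or higher precedence on left)
Postfix: 9 6 - 8 +


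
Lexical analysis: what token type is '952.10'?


Pattern: digits with a decimal point
Type: FLOAT_LITERAL


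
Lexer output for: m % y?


Scan left to right, longest-match per lexeme
Tokens: ID(m), OP(%), ID(y)


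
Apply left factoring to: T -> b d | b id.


Common prefix: 'b'
Factored: T -> b T', T' -> d | id


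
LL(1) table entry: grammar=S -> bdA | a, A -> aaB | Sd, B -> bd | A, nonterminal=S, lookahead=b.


For [S, b]: 'b' ∈ FIRST(bdA)
Entry: S -> bdA


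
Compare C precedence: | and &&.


'|' is bitwise OR (level 3); '&&' is logical AND (level 2)
Higher level binds tighter
'|' has higher precedence than '&&'


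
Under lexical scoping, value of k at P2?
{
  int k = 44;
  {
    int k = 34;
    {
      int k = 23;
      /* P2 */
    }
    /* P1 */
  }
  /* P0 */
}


k declared in the same block as P2
k = 23


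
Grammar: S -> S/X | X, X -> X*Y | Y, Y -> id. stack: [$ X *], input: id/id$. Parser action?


no handle; shift 'id'
Action: shift


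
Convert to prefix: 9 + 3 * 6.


'*' binds tighter: tree is (+ 9 (* 3 6))
Prefix: + 9 * 3 6


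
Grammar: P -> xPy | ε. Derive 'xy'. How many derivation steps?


Derivation: P => xPy => xy
Steps: 2


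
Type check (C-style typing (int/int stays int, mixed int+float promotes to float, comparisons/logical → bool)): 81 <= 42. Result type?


Operand types: int <= int
Rule: comparison yields bool
Result type: bool


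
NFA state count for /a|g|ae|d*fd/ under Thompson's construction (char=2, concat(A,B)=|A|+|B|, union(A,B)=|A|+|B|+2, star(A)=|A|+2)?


Syntax tree has 7 char leaf(s), 3 union(s), 1 star(s)
chars contribute 7×2 = 14; each union adds +2; each star adds +2
Total: 14 + 6 + 2 = 22 states


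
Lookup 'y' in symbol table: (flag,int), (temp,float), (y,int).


Lookup 'y' → type int


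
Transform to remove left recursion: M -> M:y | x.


Left-recursive alternatives: M:y; non-recursive: x
Introduce M': M -> xM', M' -> :yM' | ε


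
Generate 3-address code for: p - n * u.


Break into single-operator statements:
t1 = n * u
t2 = p - t1


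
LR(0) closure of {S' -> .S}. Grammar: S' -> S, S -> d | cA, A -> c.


Start: S' -> .S
For each item with dot before a nonterminal B, add B -> .γ for every B-production
Closure: [S' -> .S, S -> .d, S -> .cA]
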